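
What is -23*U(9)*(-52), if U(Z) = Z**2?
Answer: 96876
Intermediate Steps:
-23*U(9)*(-52) = -23*9**2*(-52) = -23*81*(-52) = -1863*(-52) = 96876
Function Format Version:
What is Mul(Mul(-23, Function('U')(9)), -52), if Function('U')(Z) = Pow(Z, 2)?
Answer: 96876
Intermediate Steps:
Mul(Mul(-23, Function('U')(9)), -52) = Mul(Mul(-23, Pow(9, 2)), -52) = Mul(Mul(-23, 81), -52) = Mul(-1863, -52) = 96876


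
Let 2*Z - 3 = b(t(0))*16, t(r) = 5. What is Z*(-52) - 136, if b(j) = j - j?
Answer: -214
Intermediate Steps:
b(j) = 0
Z = 3/2 (Z = 3/2 + (0*16)/2 = 3/2 + (½)*0 = 3/2 + 0 = 3/2 ≈ 1.5000)
Z*(-52) - 136 = (3/2)*(-52) - 136 = -78 - 136 = -214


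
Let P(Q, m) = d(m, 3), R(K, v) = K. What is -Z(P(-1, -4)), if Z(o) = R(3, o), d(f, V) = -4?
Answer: -3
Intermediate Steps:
P(Q, m) = -4
Z(o) = 3
-Z(P(-1, -4)) = -1*3 = -3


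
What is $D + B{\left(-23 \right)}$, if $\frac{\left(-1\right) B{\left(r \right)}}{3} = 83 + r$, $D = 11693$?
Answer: $11513$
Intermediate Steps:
$B{\left(r \right)} = -249 - 3 r$ ($B{\left(r \right)} = - 3 \left(83 + r\right) = -249 - 3 r$)
$D + B{\left(-23 \right)} = 11693 - 180 = 11513$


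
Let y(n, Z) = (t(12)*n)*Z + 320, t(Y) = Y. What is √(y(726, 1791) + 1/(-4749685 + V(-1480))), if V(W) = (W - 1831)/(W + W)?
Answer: 2*√771036968960169393220633578/14059064289 ≈ 3950.1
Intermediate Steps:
V(W) = (-1831 + W)/(2*W) (V(W) = (-1831 + W)/((2*W)) = (-1831 + W)*(1/(2*W)) = (-1831 + W)/(2*W))
y(n, Z) = 320 + 12*Z*n (y(n, Z) = (12*n)*Z + 320 = 12*Z*n + 320 = 320 + 12*Z*n)
√(y(726, 1791) + 1/(-4749685 + V(-1480))) = √((320 + 12*1791*726) + 1/(-4749685 + (½)*(-1831 - 1480)/(-1480))) = √((320 + 15603192) + 1/(-4749685 + (½)*(-1/1480)*(-3311))) = √(15603512 + 1/(-4749685 + 3311/2960)) = √(15603512 + 1/(-14059064289/2960)) = √(15603512 - 2960/14059064289) = √(219370778342180008/14059064289) = 2*√771036968960169393220633578/14059064289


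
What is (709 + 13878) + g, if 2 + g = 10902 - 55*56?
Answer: 22407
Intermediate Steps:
g = 7820 (g = -2 + (10902 - 55*56) = -2 + (10902 - 3080) = -2 + 7822 = 7820)
(709 + 13878) + g = (709 + 13878) + 7820 = 14587 + 7820 = 22407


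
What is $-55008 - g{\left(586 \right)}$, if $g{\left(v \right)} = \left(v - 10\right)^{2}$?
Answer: $-386784$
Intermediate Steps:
$g{\left(v \right)} = \left(-10 + v\right)^{2}$
$-55008 - g{\left(586 \right)} = -55008 - \left(-10 + 586\right)^{2} = -55008 - 576^{2} = -55008 - 331776 = -386784$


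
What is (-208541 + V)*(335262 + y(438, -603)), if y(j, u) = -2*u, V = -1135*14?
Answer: -75513849708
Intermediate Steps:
V = -15890
(-208541 + V)*(335262 + y(438, -603)) = (-208541 - 15890)*(335262 - 2*(-603)) = -224431*(335262 + 1206) = -224431*336468 = -75513849708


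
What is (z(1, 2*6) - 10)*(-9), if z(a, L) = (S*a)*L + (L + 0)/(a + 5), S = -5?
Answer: 612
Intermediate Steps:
z(a, L) = L/(5 + a) - 5*L*a (z(a, L) = (-5*a)*L + (L + 0)/(a + 5) = -5*L*a + L/(5 + a) = L/(5 + a) - 5*L*a)
(z(1, 2*6) - 10)*(-9) = ((2*6)*(1 - 25*1 - 5*1²)/(5 + 1) - 10)*(-9) = (12*(1 - 25 - 5*1)/6 - 10)*(-9) = (12*(⅙)*(1 - 25 - 5) - 10)*(-9) = (12*(⅙)*(-29) - 10)*(-9) = (-58 - 10)*(-9) = -68*(-9) = 612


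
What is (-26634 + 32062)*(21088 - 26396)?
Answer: -28811824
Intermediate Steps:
(-26634 + 32062)*(21088 - 26396) = 5428*(-5308) = -28811824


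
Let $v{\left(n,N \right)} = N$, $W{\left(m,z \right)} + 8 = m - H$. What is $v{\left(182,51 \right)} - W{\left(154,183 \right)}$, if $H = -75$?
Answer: $-170$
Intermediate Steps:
$W{\left(m,z \right)} = 67 + m$ ($W{\left(m,z \right)} = -8 + \left(m - -75\right) = -8 + \left(m + 75\right) = -8 + \left(75 + m\right) = 67 + m$)
$v{\left(182,51 \right)} - W{\left(154,183 \right)} = 51 - \left(67 + 154\right) = 51 - 221 = -170$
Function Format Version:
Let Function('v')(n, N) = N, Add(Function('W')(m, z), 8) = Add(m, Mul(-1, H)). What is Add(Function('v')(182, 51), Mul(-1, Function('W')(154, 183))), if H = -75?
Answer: -170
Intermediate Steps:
Function('W')(m, z) = Add(67, m) (Function('W')(m, z) = Add(-8, Add(m, Mul(-1, -75))) = Add(-8, Add(m, 75)) = Add(-8, Add(75, m)) = Add(67, m))
Add(Function('v')(182, 51), Mul(-1, Function('W')(154, 183))) = Add(51, Mul(-1, Add(67, 154))) = Add(51, Mul(-1, 221)) = Add(51, -221) = -170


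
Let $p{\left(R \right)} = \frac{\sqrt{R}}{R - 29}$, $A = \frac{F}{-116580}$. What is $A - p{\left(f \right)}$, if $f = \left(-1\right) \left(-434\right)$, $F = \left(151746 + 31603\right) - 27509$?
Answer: $- \frac{7792}{5829} - \frac{\sqrt{434}}{405} \approx -1.3882$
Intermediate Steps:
$F = 155840$ ($F = 183349 - 27509 = 155840$)
$f = 434$
$A = - \frac{7792}{5829}$ ($A = \frac{155840}{-116580} = 155840 \left(- \frac{1}{116580}\right) = - \frac{7792}{5829} \approx -1.3368$)
$p{\left(R \right)} = \frac{\sqrt{R}}{-29 + R}$
$A - p{\left(f \right)} = - \frac{7792}{5829} - \frac{\sqrt{434}}{-29 + 434} = - \frac{7792}{5829} - \frac{\sqrt{434}}{405}$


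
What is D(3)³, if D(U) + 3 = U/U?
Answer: -8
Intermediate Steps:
D(U) = -2 (D(U) = -3 + U/U = -3 + 1 = -2)
D(3)³ = (-2)³ = -8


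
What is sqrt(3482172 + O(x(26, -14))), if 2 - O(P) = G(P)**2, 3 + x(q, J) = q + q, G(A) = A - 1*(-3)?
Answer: sqrt(3479470) ≈ 1865.3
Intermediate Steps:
G(A) = 3 + A (G(A) = A + 3 = 3 + A)
x(q, J) = -3 + 2*q (x(q, J) = -3 + (q + q) = -3 + 2*q)
O(P) = 2 - (3 + P)**2
sqrt(3482172 + O(x(26, -14))) = sqrt(3482172 + (2 - (3 + (-3 + 2*26))**2)) = sqrt(3482172 + (2 - (3 + (-3 + 52))**2)) = sqrt(3482172 + (2 - (3 + 49)**2)) = sqrt(3482172 + (2 - 1*52**2)) = sqrt(3482172 + (2 - 1*2704)) = sqrt(3482172 + (2 - 2704)) = sqrt(3482172 - 2702) = sqrt(3479470)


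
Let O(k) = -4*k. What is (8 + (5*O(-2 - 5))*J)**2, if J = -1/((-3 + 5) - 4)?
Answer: 6084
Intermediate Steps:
J = 1/2 (J = -1/(2 - 4) = -1/(-2) = -1*(-1/2) = 1/2 ≈ 0.50000)
(8 + (5*O(-2 - 5))*J)**2 = (8 + (5*(-4*(-2 - 5)))*(1/2))**2 = (8 + (5*(-4*(-7)))*(1/2))**2 = (8 + (5*28)*(1/2))**2 = (8 + 140*(1/2))**2 = (8 + 70)**2 = 78**2 = 6084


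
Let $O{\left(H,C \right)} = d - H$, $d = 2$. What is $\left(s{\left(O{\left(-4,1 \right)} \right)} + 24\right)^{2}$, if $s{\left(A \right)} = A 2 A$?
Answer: $9216$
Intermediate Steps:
$O{\left(H,C \right)} = 2 - H$
$s{\left(A \right)} = 2 A^{2}$ ($s{\left(A \right)} = 2 A A = 2 A^{2}$)
$\left(s{\left(O{\left(-4,1 \right)} \right)} + 24\right)^{2} = \left(2 \left(2 - -4\right)^{2} + 24\right)^{2} = \left(2 \left(2 + 4\right)^{2} + 24\right)^{2} = \left(2 \cdot 6^{2} + 24\right)^{2} = \left(2 \cdot 36 + 24\right)^{2} = \left(72 + 24\right)^{2} = 96^{2} = 9216$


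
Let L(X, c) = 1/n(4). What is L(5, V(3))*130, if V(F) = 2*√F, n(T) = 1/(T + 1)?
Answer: 650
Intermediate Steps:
n(T) = 1/(1 + T)
L(X, c) = 5 (L(X, c) = 1/(1/(1 + 4)) = 1/(1/5) = 1/(⅕) = 5)
L(5, V(3))*130 = 5*130 = 650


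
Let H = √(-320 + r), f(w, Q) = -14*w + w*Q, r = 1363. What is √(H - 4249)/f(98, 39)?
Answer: √(-4249 + √1043)/2450 ≈ 0.026505*I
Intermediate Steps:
f(w, Q) = -14*w + Q*w
H = √1043 (H = √(-320 + 1363) = √1043 ≈ 32.296)
√(H - 4249)/f(98, 39) = √(√1043 - 4249)/((98*(-14 + 39))) = √(-4249 + √1043)/((98*25)) = √(-4249 + √1043)/2450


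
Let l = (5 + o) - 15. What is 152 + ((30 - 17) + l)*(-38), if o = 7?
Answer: -228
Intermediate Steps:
l = -3 (l = (5 + 7) - 15 = 12 - 15 = -3)
152 + ((30 - 17) + l)*(-38) = 152 + ((30 - 17) - 3)*(-38) = 152 + (13 - 3)*(-38) = 152 + 10*(-38) = 152 - 380 = -228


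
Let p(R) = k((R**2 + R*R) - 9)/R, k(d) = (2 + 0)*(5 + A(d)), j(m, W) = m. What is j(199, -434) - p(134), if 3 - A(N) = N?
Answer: 49228/67 ≈ 734.75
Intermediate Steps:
A(N) = 3 - N
k(d) = 16 - 2*d (k(d) = (2 + 0)*(5 + (3 - d)) = 2*(8 - d) = 16 - 2*d)
p(R) = (34 - 4*R**2)/R (p(R) = (16 - 2*((R**2 + R*R) - 9))/R = (16 - 2*((R**2 + R**2) - 9))/R = (16 - 2*(2*R**2 - 9))/R = (16 - 2*(-9 + 2*R**2))/R = (16 + (18 - 4*R**2))/R = (34 - 4*R**2)/R)
j(199, -434) - p(134) = 199 - (-4*134 + 34/134) = 199 - (-536 + 34*(1/134)) = 199 - (-536 + 17/67) = 199 - 1*(-35895/67) = 199 + 35895/67 = 49228/67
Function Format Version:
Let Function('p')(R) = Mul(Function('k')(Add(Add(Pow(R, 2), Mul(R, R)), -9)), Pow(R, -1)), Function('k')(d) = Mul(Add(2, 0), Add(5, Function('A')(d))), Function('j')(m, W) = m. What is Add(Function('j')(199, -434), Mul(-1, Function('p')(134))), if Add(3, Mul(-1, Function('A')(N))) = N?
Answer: Rational(49228, 67) ≈ 734.75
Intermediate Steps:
Function('A')(N) = Add(3, Mul(-1, N))
Function('k')(d) = Add(16, Mul(-2, d)) (Function('k')(d) = Mul(Add(2, 0), Add(5, Add(3, Mul(-1, d)))) = Mul(2, Add(8, Mul(-1, d))) = Add(16, Mul(-2, d)))
Function('p')(R) = Mul(Pow(R, -1), Add(34, Mul(-4, Pow(R, 2)))) (Function('p')(R) = Mul(Add(16, Mul(-2, Add(Add(Pow(R, 2), Mul(R, R)), -9))), Pow(R, -1)) = Mul(Add(16, Mul(-2, Add(Add(Pow(R, 2), Pow(R, 2)), -9))), Pow(R, -1)) = Mul(Add(16, Mul(-2, Add(Mul(2, Pow(R, 2)), -9))), Pow(R, -1)) = Mul(Add(16, Mul(-2, Add(-9, Mul(2, Pow(R, 2))))), Pow(R, -1)) = Mul(Add(16, Add(18, Mul(-4, Pow(R, 2)))), Pow(R, -1)) = Mul(Add(34, Mul(-4, Pow(R, 2))), Pow(R, -1)) = Mul(Pow(R, -1), Add(34, Mul(-4, Pow(R, 2)))))
Add(Function('j')(199, -434), Mul(-1, Function('p')(134))) = Add(199, Mul(-1, Add(Mul(-4, 134), Mul(34, Pow(134, -1))))) = Add(199, Mul(-1, Add(-536, Mul(34, Rational(1, 134))))) = Add(199, Mul(-1, Add(-536, Rational(17, 67)))) = Add(199, Mul(-1, Rational(-35895, 67))) = Add(199, Rational(35895, 67)) = Rational(49228, 67)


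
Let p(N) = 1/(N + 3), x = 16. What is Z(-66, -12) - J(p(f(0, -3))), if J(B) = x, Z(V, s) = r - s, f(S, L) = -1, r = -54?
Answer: -58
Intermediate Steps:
Z(V, s) = -54 - s
p(N) = 1/(3 + N)
J(B) = 16
Z(-66, -12) - J(p(f(0, -3))) = (-54 - 1*(-12)) - 1*16 = (-54 + 12) - 16 = -42 - 16 = -58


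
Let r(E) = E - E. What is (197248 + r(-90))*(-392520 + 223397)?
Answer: -33359173504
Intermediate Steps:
r(E) = 0
(197248 + r(-90))*(-392520 + 223397) = (197248 + 0)*(-392520 + 223397) = 197248*(-169123) = -33359173504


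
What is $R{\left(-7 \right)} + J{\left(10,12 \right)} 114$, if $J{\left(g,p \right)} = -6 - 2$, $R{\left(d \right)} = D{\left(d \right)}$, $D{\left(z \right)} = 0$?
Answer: $-912$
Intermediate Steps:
$R{\left(d \right)} = 0$
$J{\left(g,p \right)} = -8$ ($J{\left(g,p \right)} = -6 - 2 = -8$)
$R{\left(-7 \right)} + J{\left(10,12 \right)} 114 = 0 - 912 = -912$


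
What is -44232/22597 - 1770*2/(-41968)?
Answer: -444083799/237087724 ≈ -1.8731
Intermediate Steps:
-44232/22597 - 1770*2/(-41968) = -44232*1/22597 - 295*12*(-1/41968) = -44232/22597 - 3540*(-1/41968) = -44232/22597 + 885/10492 = -444083799/237087724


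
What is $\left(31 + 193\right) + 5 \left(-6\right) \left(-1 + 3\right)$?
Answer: $164$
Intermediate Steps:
$\left(31 + 193\right) + 5 \left(-6\right) \left(-1 + 3\right) = 224 - 60 = 164$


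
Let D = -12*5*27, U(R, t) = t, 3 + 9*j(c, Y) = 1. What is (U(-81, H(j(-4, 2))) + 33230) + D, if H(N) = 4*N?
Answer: 284482/9 ≈ 31609.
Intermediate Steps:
j(c, Y) = -2/9 (j(c, Y) = -1/3 + (1/9)*1 = -1/3 + 1/9 = -2/9)
D = -1620 (D = -60*27 = -1620)
(U(-81, H(j(-4, 2))) + 33230) + D = (4*(-2/9) + 33230) - 1620 = (-8/9 + 33230) - 1620 = 299062/9 - 1620 = 284482/9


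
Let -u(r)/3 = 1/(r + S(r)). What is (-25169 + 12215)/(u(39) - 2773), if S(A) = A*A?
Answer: 6736080/1441961 ≈ 4.6715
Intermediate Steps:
S(A) = A²
u(r) = -3/(r + r²)
(-25169 + 12215)/(u(39) - 2773) = (-25169 + 12215)/(-3/(39*(1 + 39)) - 2773) = -12954/(-3*1/39/40 - 2773) = -12954/(-3*1/39*1/40 - 2773) = -12954/(-1/520 - 2773) = -12954/(-1441961/520) = -12954*(-520/1441961) = 6736080/1441961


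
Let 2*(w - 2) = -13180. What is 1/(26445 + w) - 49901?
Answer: -990884156/19857 ≈ -49901.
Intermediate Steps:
w = -6588 (w = 2 + (½)*(-13180) = 2 - 6590 = -6588)
1/(26445 + w) - 49901 = 1/(26445 - 6588) - 49901 = 1/19857 - 49901 = -990884156/19857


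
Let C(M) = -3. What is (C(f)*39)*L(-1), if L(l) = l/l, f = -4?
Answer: -117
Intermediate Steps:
L(l) = 1
(C(f)*39)*L(-1) = -3*39*1 = -117*1 = -117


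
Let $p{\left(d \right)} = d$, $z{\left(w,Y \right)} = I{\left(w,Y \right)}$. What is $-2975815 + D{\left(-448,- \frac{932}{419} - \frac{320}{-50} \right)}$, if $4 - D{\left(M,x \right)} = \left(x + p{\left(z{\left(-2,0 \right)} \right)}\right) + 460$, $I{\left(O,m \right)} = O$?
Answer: $- \frac{6235292303}{2095} \approx -2.9763 \cdot 10^{6}$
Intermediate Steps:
$z{\left(w,Y \right)} = w$
$D{\left(M,x \right)} = -454 - x$ ($D{\left(M,x \right)} = 4 - \left(\left(x - 2\right) + 460\right) = 4 - \left(\left(-2 + x\right) + 460\right) = 4 - \left(458 + x\right) = -454 - x$)
$-2975815 + D{\left(-448,- \frac{932}{419} - \frac{320}{-50} \right)} = -2975815 - \left(454 - \frac{932}{419} + \frac{32}{5}\right) = -2975815 - \frac{959878}{2095} = - \frac{6235292303}{2095}$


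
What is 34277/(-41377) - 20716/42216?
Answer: -576050941/436692858 ≈ -1.3191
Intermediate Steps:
34277/(-41377) - 20716/42216 = 34277*(-1/41377) - 20716*1/42216 = -34277/41377 - 5179/10554 = -576050941/436692858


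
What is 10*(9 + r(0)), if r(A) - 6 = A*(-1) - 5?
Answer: 100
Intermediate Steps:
r(A) = 1 - A (r(A) = 6 + (A*(-1) - 5) = 6 + (-A - 5) = 6 + (-5 - A) = 1 - A)
10*(9 + r(0)) = 10*(9 + (1 - 1*0)) = 10*(9 + (1 + 0)) = 10*(9 + 1) = 10*10 = 100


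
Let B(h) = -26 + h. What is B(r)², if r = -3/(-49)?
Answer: 1615441/2401 ≈ 672.82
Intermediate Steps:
r = 3/49 (r = -3*(-1/49) = 3/49 ≈ 0.061224)
B(r)² = (-26 + 3/49)² = (-1271/49)² = 1615441/2401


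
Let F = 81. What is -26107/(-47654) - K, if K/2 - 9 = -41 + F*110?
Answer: -846118317/47654 ≈ -17755.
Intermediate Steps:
K = 17756 (K = 18 + 2*(-41 + 81*110) = 18 + 2*(-41 + 8910) = 18 + 2*8869 = 18 + 17738 = 17756)
-26107/(-47654) - K = -26107/(-47654) - 1*17756 = -26107*(-1/47654) - 17756 = 26107/47654 - 17756 = -846118317/47654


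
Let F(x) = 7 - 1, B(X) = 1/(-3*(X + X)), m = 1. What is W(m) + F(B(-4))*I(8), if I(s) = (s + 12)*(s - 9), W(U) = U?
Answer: -119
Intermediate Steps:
B(X) = -1/(6*X) (B(X) = 1/(-6*X) = -1/(6*X))
I(s) = (-9 + s)*(12 + s) (I(s) = (12 + s)*(-9 + s) = (-9 + s)*(12 + s))
F(x) = 6
W(m) + F(B(-4))*I(8) = 1 + 6*(-108 + 8² + 3*8) = 1 + 6*(-108 + 64 + 24) = 1 + 6*(-20) = 1 - 120 = -119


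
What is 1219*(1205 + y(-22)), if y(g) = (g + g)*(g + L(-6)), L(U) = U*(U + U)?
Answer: -1212905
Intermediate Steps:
L(U) = 2*U² (L(U) = U*(2*U) = 2*U²)
y(g) = 2*g*(72 + g) (y(g) = (g + g)*(g + 2*(-6)²) = (2*g)*(g + 2*36) = (2*g)*(g + 72) = (2*g)*(72 + g) = 2*g*(72 + g))
1219*(1205 + y(-22)) = 1219*(1205 + 2*(-22)*(72 - 22)) = 1219*(1205 + 2*(-22)*50) = 1219*(1205 - 2200) = 1219*(-995) = -1212905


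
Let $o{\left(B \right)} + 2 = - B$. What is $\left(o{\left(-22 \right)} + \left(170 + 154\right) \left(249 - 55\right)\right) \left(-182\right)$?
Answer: $-11443432$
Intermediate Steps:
$o{\left(B \right)} = -2 - B$
$\left(o{\left(-22 \right)} + \left(170 + 154\right) \left(249 - 55\right)\right) \left(-182\right) = \left(\left(-2 - -22\right) + \left(170 + 154\right) \left(249 - 55\right)\right) \left(-182\right) = \left(\left(-2 + 22\right) + 324 \cdot 194\right) \left(-182\right) = \left(20 + 62856\right) \left(-182\right) = 62876 \left(-182\right) = -11443432$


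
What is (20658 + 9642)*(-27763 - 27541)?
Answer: -1675711200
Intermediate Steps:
(20658 + 9642)*(-27763 - 27541) = 30300*(-55304) = -1675711200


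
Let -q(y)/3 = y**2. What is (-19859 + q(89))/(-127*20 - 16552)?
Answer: 21811/9546 ≈ 2.2848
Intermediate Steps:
q(y) = -3*y**2
(-19859 + q(89))/(-127*20 - 16552) = (-19859 - 3*89**2)/(-127*20 - 16552) = (-19859 - 3*7921)/(-2540 - 16552) = (-19859 - 23763)/(-19092) = -43622*(-1/19092) = 21811/9546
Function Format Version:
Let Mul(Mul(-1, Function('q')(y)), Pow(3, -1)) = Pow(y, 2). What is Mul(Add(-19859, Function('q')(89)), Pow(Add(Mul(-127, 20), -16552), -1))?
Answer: Rational(21811, 9546) ≈ 2.2848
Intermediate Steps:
Function('q')(y) = Mul(-3, Pow(y, 2))
Mul(Add(-19859, Function('q')(89)), Pow(Add(Mul(-127, 20), -16552), -1)) = Mul(Add(-19859, Mul(-3, Pow(89, 2))), Pow(Add(Mul(-127, 20), -16552), -1)) = Mul(Add(-19859, Mul(-3, 7921)), Pow(Add(-2540, -16552), -1)) = Mul(Add(-19859, -23763), Pow(-19092, -1)) = Mul(-43622, Rational(-1, 19092)) = Rational(21811, 9546)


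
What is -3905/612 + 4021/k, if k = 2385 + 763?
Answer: -1229011/240822 ≈ -5.1034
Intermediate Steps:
k = 3148
-3905/612 + 4021/k = -3905/612 + 4021/3148 = -1229011/240822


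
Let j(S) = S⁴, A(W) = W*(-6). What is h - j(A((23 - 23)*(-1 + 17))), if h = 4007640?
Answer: 4007640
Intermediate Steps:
A(W) = -6*W
h - j(A((23 - 23)*(-1 + 17))) = 4007640 - (-6*(23 - 23)*(-1 + 17))⁴ = 4007640 - (-0*16)⁴ = 4007640 - (-6*0)⁴ = 4007640 - 1*0⁴ = 4007640 - 1*0 = 4007640 + 0 = 4007640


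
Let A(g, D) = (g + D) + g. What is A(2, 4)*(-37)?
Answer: -296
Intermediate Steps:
A(g, D) = D + 2*g (A(g, D) = (D + g) + g = D + 2*g)
A(2, 4)*(-37) = (4 + 2*2)*(-37) = (4 + 4)*(-37) = 8*(-37) = -296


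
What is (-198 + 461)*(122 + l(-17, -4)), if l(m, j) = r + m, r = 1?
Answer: 27878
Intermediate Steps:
l(m, j) = 1 + m
(-198 + 461)*(122 + l(-17, -4)) = (-198 + 461)*(122 + (1 - 17)) = 263*(122 - 16) = 263*106 = 27878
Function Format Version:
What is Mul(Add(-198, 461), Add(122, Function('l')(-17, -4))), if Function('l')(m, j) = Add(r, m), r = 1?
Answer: 27878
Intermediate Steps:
Function('l')(m, j) = Add(1, m)
Mul(Add(-198, 461), Add(122, Function('l')(-17, -4))) = Mul(Add(-198, 461), Add(122, Add(1, -17))) = Mul(263, Add(122, -16)) = Mul(263, 106) = 27878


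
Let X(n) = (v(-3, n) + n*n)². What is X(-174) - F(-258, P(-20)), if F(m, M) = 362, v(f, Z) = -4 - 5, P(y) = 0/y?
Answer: 916090927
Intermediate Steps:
P(y) = 0
v(f, Z) = -9
X(n) = (-9 + n²)² (X(n) = (-9 + n*n)² = (-9 + n²)²)
X(-174) - F(-258, P(-20)) = (-9 + (-174)²)² - 1*362 = (-9 + 30276)² - 362 = 30267² - 362 = 916091289 - 362 = 916090927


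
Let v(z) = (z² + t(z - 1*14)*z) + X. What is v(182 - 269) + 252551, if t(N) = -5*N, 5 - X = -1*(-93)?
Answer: 216097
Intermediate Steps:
X = -88 (X = 5 - (-1)*(-93) = 5 - 1*93 = 5 - 93 = -88)
v(z) = -88 + z² + z*(70 - 5*z) (v(z) = (z² + (-5*(z - 1*14))*z) - 88 = (z² + (-5*(z - 14))*z) - 88 = (z² + (-5*(-14 + z))*z) - 88 = (z² + (70 - 5*z)*z) - 88 = (z² + z*(70 - 5*z)) - 88 = -88 + z² + z*(70 - 5*z))
v(182 - 269) + 252551 = (-88 - 4*(182 - 269)² + 70*(182 - 269)) + 252551 = (-88 - 4*(-87)² + 70*(-87)) + 252551 = (-88 - 4*7569 - 6090) + 252551 = (-88 - 30276 - 6090) + 252551 = -36454 + 252551 = 216097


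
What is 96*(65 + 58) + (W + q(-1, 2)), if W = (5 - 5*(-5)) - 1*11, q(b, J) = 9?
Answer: 11836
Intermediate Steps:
W = 19 (W = (5 + 25) - 11 = 30 - 11 = 19)
96*(65 + 58) + (W + q(-1, 2)) = 96*(65 + 58) + (19 + 9) = 96*123 + 28 = 11808 + 28 = 11836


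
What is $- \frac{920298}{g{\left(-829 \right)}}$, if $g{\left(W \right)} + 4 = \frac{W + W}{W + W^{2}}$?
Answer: $\frac{381003372}{1657} \approx 2.2994 \cdot 10^{5}$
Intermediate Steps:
$g{\left(W \right)} = -4 + \frac{2 W}{W + W^{2}}$ ($g{\left(W \right)} = -4 + \frac{W + W}{W + W^{2}} = -4 + \frac{2 W}{W + W^{2}}$)
$- \frac{920298}{g{\left(-829 \right)}} = - \frac{920298}{2 \frac{1}{1 - 829} \left(-1 - -1658\right)} = - \frac{920298}{2 \frac{1}{-828} \left(-1 + 1658\right)} = - \frac{920298}{2 \left(- \frac{1}{828}\right) 1657} = - \frac{920298}{- \frac{1657}{414}} = \left(-920298\right) \left(- \frac{414}{1657}\right) = \frac{381003372}{1657}$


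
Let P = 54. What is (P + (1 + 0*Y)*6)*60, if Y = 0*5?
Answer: 3600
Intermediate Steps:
Y = 0
(P + (1 + 0*Y)*6)*60 = (54 + (1 + 0*0)*6)*60 = (54 + (1 + 0)*6)*60 = (54 + 1*6)*60 = (54 + 6)*60 = 60*60 = 3600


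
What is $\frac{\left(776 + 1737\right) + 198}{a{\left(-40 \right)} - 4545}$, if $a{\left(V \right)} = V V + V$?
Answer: $- \frac{2711}{2985} \approx -0.90821$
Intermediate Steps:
$a{\left(V \right)} = V + V^{2}$ ($a{\left(V \right)} = V^{2} + V = V + V^{2}$)
$\frac{\left(776 + 1737\right) + 198}{a{\left(-40 \right)} - 4545} = \frac{\left(776 + 1737\right) + 198}{- 40 \left(1 - 40\right) - 4545} = \frac{2513 + 198}{\left(-40\right) \left(-39\right) - 4545} = \frac{2711}{1560 - 4545} = \frac{2711}{-2985} = 2711 \left(- \frac{1}{2985}\right) = - \frac{2711}{2985}$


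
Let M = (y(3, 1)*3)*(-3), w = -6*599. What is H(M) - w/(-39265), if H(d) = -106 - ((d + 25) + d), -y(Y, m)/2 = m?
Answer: -6560849/39265 ≈ -167.09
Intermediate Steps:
y(Y, m) = -2*m
w = -3594
M = 18 (M = (-2*1*3)*(-3) = -2*3*(-3) = -6*(-3) = 18)
H(d) = -131 - 2*d (H(d) = -106 - ((25 + d) + d) = -106 - (25 + 2*d) = -106 + (-25 - 2*d) = -131 - 2*d)
H(M) - w/(-39265) = (-131 - 2*18) - (-3594)/(-39265) = (-131 - 36) - (-3594)*(-1)/39265 = -167 - 1*3594/39265 = -167 - 3594/39265 = -6560849/39265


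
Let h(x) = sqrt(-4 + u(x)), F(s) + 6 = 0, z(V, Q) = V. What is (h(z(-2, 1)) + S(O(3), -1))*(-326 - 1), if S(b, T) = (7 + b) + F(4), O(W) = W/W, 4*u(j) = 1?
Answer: -654 - 327*I*sqrt(15)/2 ≈ -654.0 - 633.23*I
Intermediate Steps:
u(j) = 1/4 (u(j) = (1/4)*1 = 1/4)
O(W) = 1
F(s) = -6 (F(s) = -6 + 0 = -6)
h(x) = I*sqrt(15)/2 (h(x) = sqrt(-4 + 1/4) = sqrt(-15/4) = I*sqrt(15)/2)
S(b, T) = 1 + b (S(b, T) = (7 + b) - 6 = 1 + b)
(h(z(-2, 1)) + S(O(3), -1))*(-326 - 1) = (I*sqrt(15)/2 + (1 + 1))*(-326 - 1) = (I*sqrt(15)/2 + 2)*(-327) = (2 + I*sqrt(15)/2)*(-327) = -654 - 327*I*sqrt(15)/2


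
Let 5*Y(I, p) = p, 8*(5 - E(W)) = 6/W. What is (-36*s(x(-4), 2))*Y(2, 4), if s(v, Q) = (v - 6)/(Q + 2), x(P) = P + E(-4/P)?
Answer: 207/5 ≈ 41.400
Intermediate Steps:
E(W) = 5 - 3/(4*W)
Y(I, p) = p/5
x(P) = 5 + 19*P/16 (x(P) = P + (5 - 3*(-P/4)/4) = P + (5 - (-3)*P/16) = P + (5 + 3*P/16) = 5 + 19*P/16)
s(v, Q) = (-6 + v)/(2 + Q)
(-36*s(x(-4), 2))*Y(2, 4) = (-36*(-6 + (5 + (19/16)*(-4)))/(2 + 2))*((1/5)*4) = -36*(-6 + (5 - 19/4))/4*(4/5) = -9*(-6 + 1/4)*(4/5) = -9*(-23)/4*(4/5) = -36*(-23/16)*(4/5) = (207/4)*(4/5) = 207/5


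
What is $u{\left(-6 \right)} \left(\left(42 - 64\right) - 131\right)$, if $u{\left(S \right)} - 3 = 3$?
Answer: $-918$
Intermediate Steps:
$u{\left(S \right)} = 6$ ($u{\left(S \right)} = 3 + 3 = 6$)
$u{\left(-6 \right)} \left(\left(42 - 64\right) - 131\right) = 6 \left(\left(42 - 64\right) - 131\right) = 6 \left(-22 - 131\right) = 6 \left(-153\right) = -918$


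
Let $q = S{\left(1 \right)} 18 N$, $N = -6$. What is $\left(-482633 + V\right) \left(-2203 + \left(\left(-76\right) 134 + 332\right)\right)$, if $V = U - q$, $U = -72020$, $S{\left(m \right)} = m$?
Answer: $6685039975$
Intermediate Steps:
$q = -108$ ($q = 1 \cdot 18 \left(-6\right) = 18 \left(-6\right) = -108$)
$V = -71912$ ($V = -72020 - -108 = -72020 + 108 = -71912$)
$\left(-482633 + V\right) \left(-2203 + \left(\left(-76\right) 134 + 332\right)\right) = \left(-482633 - 71912\right) \left(-2203 + \left(\left(-76\right) 134 + 332\right)\right) = - 554545 \left(-2203 + \left(-10184 + 332\right)\right) = - 554545 \left(-2203 - 9852\right) = \left(-554545\right) \left(-12055\right) = 6685039975$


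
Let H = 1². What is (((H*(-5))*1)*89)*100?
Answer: -44500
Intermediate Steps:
H = 1
(((H*(-5))*1)*89)*100 = (((1*(-5))*1)*89)*100 = (-5*1*89)*100 = -5*89*100 = -445*100 = -44500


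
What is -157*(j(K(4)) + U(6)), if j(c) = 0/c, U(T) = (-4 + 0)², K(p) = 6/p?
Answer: -2512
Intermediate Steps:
U(T) = 16 (U(T) = (-4)² = 16)
j(c) = 0
-157*(j(K(4)) + U(6)) = -157*(0 + 16) = -157*16 = -2512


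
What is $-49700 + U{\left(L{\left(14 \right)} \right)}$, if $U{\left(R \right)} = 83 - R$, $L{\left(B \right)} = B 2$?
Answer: $-49645$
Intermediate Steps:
$L{\left(B \right)} = 2 B$
$-49700 + U{\left(L{\left(14 \right)} \right)} = -49700 + \left(83 - 2 \cdot 14\right) = -49700 + \left(83 - 28\right) = -49700 + 55 = -49645$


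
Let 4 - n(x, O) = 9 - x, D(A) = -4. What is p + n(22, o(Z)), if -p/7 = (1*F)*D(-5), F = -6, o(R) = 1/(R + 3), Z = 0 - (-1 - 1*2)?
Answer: -151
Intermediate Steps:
Z = 3 (Z = 0 - (-1 - 2) = 0 - 1*(-3) = 0 + 3 = 3)
o(R) = 1/(3 + R)
n(x, O) = -5 + x (n(x, O) = 4 - (9 - x) = 4 + (-9 + x) = -5 + x)
p = -168 (p = -7*1*(-6)*(-4) = -(-42)*(-4) = -7*24 = -168)
p + n(22, o(Z)) = -168 + (-5 + 22) = -168 + 17 = -151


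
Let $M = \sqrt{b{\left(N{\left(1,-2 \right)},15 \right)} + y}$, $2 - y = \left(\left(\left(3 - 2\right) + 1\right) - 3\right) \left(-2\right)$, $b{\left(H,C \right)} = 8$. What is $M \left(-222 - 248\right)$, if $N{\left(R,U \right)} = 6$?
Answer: $- 940 \sqrt{2} \approx -1329.4$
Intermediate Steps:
$y = 0$ ($y = 2 - \left(\left(\left(3 - 2\right) + 1\right) - 3\right) \left(-2\right) = 2 - \left(\left(1 + 1\right) - 3\right) \left(-2\right) = 2 - \left(2 - 3\right) \left(-2\right) = 2 - \left(-1\right) \left(-2\right) = 2 - 2 = 0$)
$M = 2 \sqrt{2}$ ($M = \sqrt{8 + 0} = \sqrt{8} = 2 \sqrt{2} \approx 2.8284$)
$M \left(-222 - 248\right) = 2 \sqrt{2} \left(-222 - 248\right) = 2 \sqrt{2} \left(-470\right) = - 940 \sqrt{2}$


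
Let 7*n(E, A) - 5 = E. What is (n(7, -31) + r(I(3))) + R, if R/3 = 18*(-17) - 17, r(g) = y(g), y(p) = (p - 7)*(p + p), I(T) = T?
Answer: -6939/7 ≈ -991.29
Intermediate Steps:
n(E, A) = 5/7 + E/7
y(p) = 2*p*(-7 + p) (y(p) = (-7 + p)*(2*p) = 2*p*(-7 + p))
r(g) = 2*g*(-7 + g)
R = -969 (R = 3*(18*(-17) - 17) = 3*(-306 - 17) = 3*(-323) = -969)
(n(7, -31) + r(I(3))) + R = ((5/7 + (⅐)*7) + 2*3*(-7 + 3)) - 969 = ((5/7 + 1) + 2*3*(-4)) - 969 = (12/7 - 24) - 969 = -156/7 - 969 = -6939/7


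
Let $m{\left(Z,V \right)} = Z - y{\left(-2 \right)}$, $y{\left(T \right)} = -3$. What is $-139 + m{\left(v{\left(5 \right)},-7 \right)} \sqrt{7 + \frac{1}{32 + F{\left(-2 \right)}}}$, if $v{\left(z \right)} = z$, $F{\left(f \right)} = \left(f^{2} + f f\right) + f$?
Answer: $-139 + \frac{4 \sqrt{10146}}{19} \approx -117.79$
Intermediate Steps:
$F{\left(f \right)} = f + 2 f^{2}$ ($F{\left(f \right)} = \left(f^{2} + f^{2}\right) + f = 2 f^{2} + f = f + 2 f^{2}$)
$m{\left(Z,V \right)} = 3 + Z$ ($m{\left(Z,V \right)} = Z - -3 = Z + 3 = 3 + Z$)
$-139 + m{\left(v{\left(5 \right)},-7 \right)} \sqrt{7 + \frac{1}{32 + F{\left(-2 \right)}}} = -139 + \left(3 + 5\right) \sqrt{7 + \frac{1}{32 - 2 \left(1 + 2 \left(-2\right)\right)}} = -139 + 8 \sqrt{7 + \frac{1}{32 - 2 \left(1 - 4\right)}} = -139 + 8 \sqrt{7 + \frac{1}{32 - -6}} = -139 + 8 \sqrt{7 + \frac{1}{32 + 6}} = -139 + 8 \sqrt{7 + \frac{1}{38}} = -139 + 8 \sqrt{\frac{267}{38}} = -139 + 8 \frac{\sqrt{10146}}{38} = -139 + \frac{4 \sqrt{10146}}{19}$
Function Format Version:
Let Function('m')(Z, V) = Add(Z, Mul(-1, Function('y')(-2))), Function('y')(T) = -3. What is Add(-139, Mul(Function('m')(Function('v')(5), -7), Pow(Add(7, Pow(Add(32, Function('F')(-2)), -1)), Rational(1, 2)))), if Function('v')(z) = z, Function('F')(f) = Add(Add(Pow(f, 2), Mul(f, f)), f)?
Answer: Add(-139, Mul(Rational(4, 19), Pow(10146, Rational(1, 2)))) ≈ -117.79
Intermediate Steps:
Function('F')(f) = Add(f, Mul(2, Pow(f, 2))) (Function('F')(f) = Add(Add(Pow(f, 2), Pow(f, 2)), f) = Add(Mul(2, Pow(f, 2)), f) = Add(f, Mul(2, Pow(f, 2))))
Function('m')(Z, V) = Add(3, Z) (Function('m')(Z, V) = Add(Z, Mul(-1, -3)) = Add(Z, 3) = Add(3, Z))
Add(-139, Mul(Function('m')(Function('v')(5), -7), Pow(Add(7, Pow(Add(32, Function('F')(-2)), -1)), Rational(1, 2)))) = Add(-139, Mul(Add(3, 5), Pow(Add(7, Pow(Add(32, Mul(-2, Add(1, Mul(2, -2)))), -1)), Rational(1, 2)))) = Add(-139, Mul(8, Pow(Add(7, Pow(Add(32, Mul(-2, Add(1, -4))), -1)), Rational(1, 2)))) = Add(-139, Mul(8, Pow(Add(7, Pow(Add(32, Mul(-2, -3)), -1)), Rational(1, 2)))) = Add(-139, Mul(8, Pow(Add(7, Pow(Add(32, 6), -1)), Rational(1, 2)))) = Add(-139, Mul(8, Pow(Add(7, Pow(38, -1)), Rational(1, 2)))) = Add(-139, Mul(8, Pow(Add(7, Rational(1, 38)), Rational(1, 2)))) = Add(-139, Mul(8, Pow(Rational(267, 38), Rational(1, 2)))) = Add(-139, Mul(8, Mul(Rational(1, 38), Pow(10146, Rational(1, 2))))) = Add(-139, Mul(Rational(4, 19), Pow(10146, Rational(1, 2))))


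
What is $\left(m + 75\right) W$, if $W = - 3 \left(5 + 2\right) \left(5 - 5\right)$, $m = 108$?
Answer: $0$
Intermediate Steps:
$W = 0$ ($W = - 3 \cdot 7 \cdot 0 = \left(-3\right) 0 = 0$)
$\left(m + 75\right) W = \left(108 + 75\right) 0 = 183 \cdot 0 = 0$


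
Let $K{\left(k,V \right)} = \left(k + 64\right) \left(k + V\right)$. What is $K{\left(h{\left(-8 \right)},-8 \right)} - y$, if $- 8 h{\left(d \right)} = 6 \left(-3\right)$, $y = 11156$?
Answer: $- \frac{184591}{16} \approx -11537.0$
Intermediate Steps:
$h{\left(d \right)} = \frac{9}{4}$ ($h{\left(d \right)} = - \frac{6 \left(-3\right)}{8} = \left(- \frac{1}{8}\right) \left(-18\right) = \frac{9}{4}$)
$K{\left(k,V \right)} = \left(64 + k\right) \left(V + k\right)$
$K{\left(h{\left(-8 \right)},-8 \right)} - y = \left(\left(\frac{9}{4}\right)^{2} + 64 \left(-8\right) + 64 \cdot \frac{9}{4} - 18\right) - 11156 = \left(\frac{81}{16} - 512 + 144 - 18\right) - 11156 = - \frac{6095}{16} - 11156 = - \frac{184591}{16}$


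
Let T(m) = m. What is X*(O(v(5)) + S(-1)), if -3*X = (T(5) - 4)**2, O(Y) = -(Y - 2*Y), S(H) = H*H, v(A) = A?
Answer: -2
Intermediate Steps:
S(H) = H**2
O(Y) = Y (O(Y) = -(-1)*Y = Y)
X = -1/3 (X = -(5 - 4)**2/3 = -1/3*1**2 = -1/3*1 = -1/3 ≈ -0.33333)
X*(O(v(5)) + S(-1)) = -(5 + (-1)**2)/3 = -(5 + 1)/3 = -1/3*6 = -2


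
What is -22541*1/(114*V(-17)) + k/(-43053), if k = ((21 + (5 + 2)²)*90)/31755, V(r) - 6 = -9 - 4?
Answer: 684819519527/24244091466 ≈ 28.247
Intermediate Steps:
V(r) = -7 (V(r) = 6 + (-9 - 4) = 6 - 13 = -7)
k = 420/2117 (k = ((21 + 7²)*90)*(1/31755) = ((21 + 49)*90)*(1/31755) = (70*90)*(1/31755) = 6300*(1/31755) = 420/2117 ≈ 0.19839)
-22541*1/(114*V(-17)) + k/(-43053) = -22541/(114*(-7)) + (420/2117)/(-43053) = -22541/(-798) + (420/2117)*(-1/43053) = -22541*(-1/798) - 140/30381067 = 22541/798 - 140/30381067 = 684819519527/24244091466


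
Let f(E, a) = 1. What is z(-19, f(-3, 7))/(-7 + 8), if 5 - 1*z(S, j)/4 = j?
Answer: 16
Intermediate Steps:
z(S, j) = 20 - 4*j
z(-19, f(-3, 7))/(-7 + 8) = (20 - 4*1)/(-7 + 8) = (20 - 4)/1 = 16*1 = 16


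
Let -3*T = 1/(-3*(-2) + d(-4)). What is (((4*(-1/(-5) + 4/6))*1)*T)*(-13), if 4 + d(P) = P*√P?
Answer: 338/765 + 1352*I/765 ≈ 0.44183 + 1.7673*I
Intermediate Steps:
d(P) = -4 + P^(3/2) (d(P) = -4 + P*√P = -4 + P^(3/2))
T = -(2 + 8*I)/204 (T = -1/(3*(-3*(-2) + (-4 + (-4)^(3/2)))) = -1/(3*(6 + (-4 - 8*I))) = -(2 + 8*I)/68/3 = -(2 + 8*I)/204 ≈ -0.0098039 - 0.039216*I)
(((4*(-1/(-5) + 4/6))*1)*T)*(-13) = (((4*(-1/(-5) + 4/6))*1)*(-1/102 - 2*I/51))*(-13) = (((4*(-1*(-⅕) + 4*(⅙)))*1)*(-1/102 - 2*I/51))*(-13) = (((4*(⅕ + ⅔))*1)*(-1/102 - 2*I/51))*(-13) = (((4*(13/15))*1)*(-1/102 - 2*I/51))*(-13) = (((52/15)*1)*(-1/102 - 2*I/51))*(-13) = (52*(-1/102 - 2*I/51)/15)*(-13) = (-26/765 - 104*I/765)*(-13) = 338/765 + 1352*I/765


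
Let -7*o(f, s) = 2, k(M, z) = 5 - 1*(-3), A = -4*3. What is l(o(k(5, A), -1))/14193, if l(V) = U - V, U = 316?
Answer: 246/11039 ≈ 0.022285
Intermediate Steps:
A = -12
k(M, z) = 8 (k(M, z) = 5 + 3 = 8)
o(f, s) = -2/7 (o(f, s) = -⅐*2 = -2/7)
l(V) = 316 - V
l(o(k(5, A), -1))/14193 = (316 - 1*(-2/7))/14193 = (316 + 2/7)*(1/14193) = (2214/7)*(1/14193) = 246/11039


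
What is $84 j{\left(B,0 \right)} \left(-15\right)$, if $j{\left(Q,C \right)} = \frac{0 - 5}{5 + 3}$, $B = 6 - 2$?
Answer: $\frac{1575}{2} \approx 787.5$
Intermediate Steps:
$B = 4$ ($B = 6 - 2 = 4$)
$j{\left(Q,C \right)} = - \frac{5}{8}$
$84 j{\left(B,0 \right)} \left(-15\right) = 84 \left(- \frac{5}{8}\right) \left(-15\right) = \left(- \frac{105}{2}\right) \left(-15\right) = \frac{1575}{2}$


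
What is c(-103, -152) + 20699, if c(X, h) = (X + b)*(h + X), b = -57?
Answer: 61499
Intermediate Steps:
c(X, h) = (-57 + X)*(X + h) (c(X, h) = (X - 57)*(h + X) = (-57 + X)*(X + h))
c(-103, -152) + 20699 = ((-103)**2 - 57*(-103) - 57*(-152) - 103*(-152)) + 20699 = (10609 + 5871 + 8664 + 15656) + 20699 = 40800 + 20699 = 61499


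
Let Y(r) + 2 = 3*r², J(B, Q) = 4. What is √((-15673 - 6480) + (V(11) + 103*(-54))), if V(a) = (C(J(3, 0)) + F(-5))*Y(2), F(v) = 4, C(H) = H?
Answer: I*√27635 ≈ 166.24*I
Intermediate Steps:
Y(r) = -2 + 3*r²
V(a) = 80 (V(a) = (4 + 4)*(-2 + 3*2²) = 8*(-2 + 3*4) = 8*(-2 + 12) = 8*10 = 80)
√((-15673 - 6480) + (V(11) + 103*(-54))) = √((-15673 - 6480) + (80 + 103*(-54))) = √(-22153 + (80 - 5562)) = √(-22153 - 5482) = √(-27635) = I*√27635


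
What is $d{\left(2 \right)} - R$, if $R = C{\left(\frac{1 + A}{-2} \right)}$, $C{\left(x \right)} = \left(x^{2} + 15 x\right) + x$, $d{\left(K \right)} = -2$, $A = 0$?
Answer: $\frac{23}{4} \approx 5.75$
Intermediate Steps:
$C{\left(x \right)} = x^{2} + 16 x$
$R = - \frac{31}{4}$ ($R = \frac{1 + 0}{-2} \left(16 + \frac{1 + 0}{-2}\right) = 1 \left(- \frac{1}{2}\right) \left(16 + 1 \left(- \frac{1}{2}\right)\right) = - \frac{16 - \frac{1}{2}}{2} = \left(- \frac{1}{2}\right) \frac{31}{2} = - \frac{31}{4} \approx -7.75$)
$d{\left(2 \right)} - R = -2 - - \frac{31}{4} = -2 + \frac{31}{4} = \frac{23}{4}$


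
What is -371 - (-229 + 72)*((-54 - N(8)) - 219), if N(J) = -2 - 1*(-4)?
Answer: -43546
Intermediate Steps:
N(J) = 2 (N(J) = -2 + 4 = 2)
-371 - (-229 + 72)*((-54 - N(8)) - 219) = -371 - (-229 + 72)*((-54 - 1*2) - 219) = -371 - (-157)*((-54 - 2) - 219) = -371 - (-157)*(-56 - 219) = -371 - (-157)*(-275) = -371 - 1*43175 = -371 - 43175 = -43546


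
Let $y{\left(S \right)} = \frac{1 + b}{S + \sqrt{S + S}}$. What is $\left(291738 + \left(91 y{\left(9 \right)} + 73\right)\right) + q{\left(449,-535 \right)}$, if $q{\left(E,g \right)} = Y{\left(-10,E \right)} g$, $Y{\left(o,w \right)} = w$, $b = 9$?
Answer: $51726 - \frac{130 \sqrt{2}}{3} \approx 51665.0$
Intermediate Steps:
$y{\left(S \right)} = \frac{10}{S + \sqrt{2} \sqrt{S}}$ ($y{\left(S \right)} = \frac{1 + 9}{S + \sqrt{S + S}} = \frac{10}{S + \sqrt{2 S}} = \frac{10}{S + \sqrt{2} \sqrt{S}}$)
$q{\left(E,g \right)} = E g$
$\left(291738 + \left(91 y{\left(9 \right)} + 73\right)\right) + q{\left(449,-535 \right)} = \left(291738 + \left(91 \frac{10}{9 + \sqrt{2} \sqrt{9}} + 73\right)\right) + 449 \left(-535\right) = \left(291738 + \left(91 \frac{10}{9 + \sqrt{2} \cdot 3} + 73\right)\right) - 240215 = \left(291738 + \left(91 \frac{10}{9 + 3 \sqrt{2}} + 73\right)\right) - 240215 = \left(291738 + \left(\frac{910}{9 + 3 \sqrt{2}} + 73\right)\right) - 240215 = \left(291738 + \left(73 + \frac{910}{9 + 3 \sqrt{2}}\right)\right) - 240215 = \left(291811 + \frac{910}{9 + 3 \sqrt{2}}\right) - 240215 = 51596 + \frac{910}{9 + 3 \sqrt{2}}$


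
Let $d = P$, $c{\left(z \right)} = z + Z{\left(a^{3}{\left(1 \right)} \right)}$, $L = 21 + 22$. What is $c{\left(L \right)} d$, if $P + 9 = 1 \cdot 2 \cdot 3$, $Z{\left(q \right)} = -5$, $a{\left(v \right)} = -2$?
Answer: $-114$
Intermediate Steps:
$L = 43$
$c{\left(z \right)} = -5 + z$ ($c{\left(z \right)} = z - 5 = -5 + z$)
$P = -3$ ($P = -9 + 1 \cdot 2 \cdot 3 = -9 + 2 \cdot 3 = -9 + 6 = -3$)
$d = -3$
$c{\left(L \right)} d = \left(-5 + 43\right) \left(-3\right) = 38 \left(-3\right) = -114$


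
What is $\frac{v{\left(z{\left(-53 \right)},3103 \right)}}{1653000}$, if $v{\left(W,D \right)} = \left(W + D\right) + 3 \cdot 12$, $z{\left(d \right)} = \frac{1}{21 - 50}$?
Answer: $\frac{9103}{4793700} \approx 0.0018989$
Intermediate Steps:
$z{\left(d \right)} = - \frac{1}{29}$ ($z{\left(d \right)} = \frac{1}{-29} = - \frac{1}{29}$)
$v{\left(W,D \right)} = 36 + D + W$ ($v{\left(W,D \right)} = \left(D + W\right) + 36 = 36 + D + W$)
$\frac{v{\left(z{\left(-53 \right)},3103 \right)}}{1653000} = \frac{36 + 3103 - \frac{1}{29}}{1653000} = \frac{91030}{29} \cdot \frac{1}{1653000} = \frac{9103}{4793700}$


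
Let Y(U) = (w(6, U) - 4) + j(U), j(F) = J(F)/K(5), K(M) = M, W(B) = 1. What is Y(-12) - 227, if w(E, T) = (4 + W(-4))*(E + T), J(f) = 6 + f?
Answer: -1311/5 ≈ -262.20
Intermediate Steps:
w(E, T) = 5*E + 5*T (w(E, T) = (4 + 1)*(E + T) = 5*(E + T) = 5*E + 5*T)
j(F) = 6/5 + F/5 (j(F) = (6 + F)/5 = (6 + F)*(⅕) = 6/5 + F/5)
Y(U) = 136/5 + 26*U/5 (Y(U) = ((5*6 + 5*U) - 4) + (6/5 + U/5) = ((30 + 5*U) - 4) + (6/5 + U/5) = (26 + 5*U) + (6/5 + U/5) = 136/5 + 26*U/5)
Y(-12) - 227 = (136/5 + (26/5)*(-12)) - 227 = (136/5 - 312/5) - 227 = -176/5 - 227 = -1311/5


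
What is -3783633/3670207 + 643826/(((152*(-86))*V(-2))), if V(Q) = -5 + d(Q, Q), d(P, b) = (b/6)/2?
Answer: 3161149746009/371821330756 ≈ 8.5018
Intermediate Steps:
d(P, b) = b/12 (d(P, b) = (b*(1/6))*(1/2) = (b/6)*(1/2) = b/12)
V(Q) = -5 + Q/12
-3783633/3670207 + 643826/(((152*(-86))*V(-2))) = -3783633/3670207 + 643826/(((152*(-86))*(-5 + (1/12)*(-2)))) = -3783633*1/3670207 + 643826/((-13072*(-5 - 1/6))) = -3783633/3670207 + 643826/((-13072*(-31/6))) = -3783633/3670207 + 643826/(202616/3) = -3783633/3670207 + 643826*(3/202616) = -3783633/3670207 + 965739/101308 = 3161149746009/371821330756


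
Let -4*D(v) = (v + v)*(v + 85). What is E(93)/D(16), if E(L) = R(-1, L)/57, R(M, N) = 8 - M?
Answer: -3/15352 ≈ -0.00019541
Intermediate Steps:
D(v) = -v*(85 + v)/2 (D(v) = -(v + v)*(v + 85)/4 = -2*v*(85 + v)/4 = -v*(85 + v)/2)
E(L) = 3/19 (E(L) = (8 - 1*(-1))/57 = (8 + 1)*(1/57) = 9*(1/57) = 3/19)
E(93)/D(16) = 3/(19*((-½*16*(85 + 16)))) = 3/(19*((-½*16*101))) = (3/19)/(-808) = (3/19)*(-1/808) = -3/15352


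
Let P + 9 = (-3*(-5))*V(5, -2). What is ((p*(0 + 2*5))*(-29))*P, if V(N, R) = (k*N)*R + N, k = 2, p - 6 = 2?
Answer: 542880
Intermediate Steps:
p = 8 (p = 6 + 2 = 8)
V(N, R) = N + 2*N*R (V(N, R) = (2*N)*R + N = 2*N*R + N = N + 2*N*R)
P = -234 (P = -9 + (-3*(-5))*(5*(1 + 2*(-2))) = -9 + 15*(5*(1 - 4)) = -9 + 15*(5*(-3)) = -9 + 15*(-15) = -9 - 225 = -234)
((p*(0 + 2*5))*(-29))*P = ((8*(0 + 2*5))*(-29))*(-234) = ((8*(0 + 10))*(-29))*(-234) = ((8*10)*(-29))*(-234) = (80*(-29))*(-234) = -2320*(-234) = 542880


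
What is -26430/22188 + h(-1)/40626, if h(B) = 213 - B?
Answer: -89083079/75117474 ≈ -1.1859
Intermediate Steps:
-26430/22188 + h(-1)/40626 = -26430/22188 + (213 - 1*(-1))/40626 = -26430*1/22188 + (213 + 1)*(1/40626) = -4405/3698 + 214*(1/40626) = -4405/3698 + 107/20313 = -89083079/75117474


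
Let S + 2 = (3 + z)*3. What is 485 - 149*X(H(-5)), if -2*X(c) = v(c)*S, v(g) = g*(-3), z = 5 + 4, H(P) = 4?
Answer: -29911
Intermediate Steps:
z = 9
v(g) = -3*g
S = 34 (S = -2 + (3 + 9)*3 = -2 + 12*3 = -2 + 36 = 34)
X(c) = 51*c (X(c) = -(-3*c)*34/2 = -(-51)*c = 51*c)
485 - 149*X(H(-5)) = 485 - 7599*4 = 485 - 149*204 = 485 - 30396 = -29911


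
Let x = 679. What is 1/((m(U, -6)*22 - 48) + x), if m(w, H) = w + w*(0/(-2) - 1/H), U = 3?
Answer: 1/708 ≈ 0.0014124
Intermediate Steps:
m(w, H) = w - w/H (m(w, H) = w + w*(0*(-1/2) - 1/H) = w + w*(0 - 1/H) = w + w*(-1/H) = w - w/H)
1/((m(U, -6)*22 - 48) + x) = 1/(((3 - 1*3/(-6))*22 - 48) + 679) = 1/(((3 - 1*3*(-1/6))*22 - 48) + 679) = 1/(((3 + 1/2)*22 - 48) + 679) = 1/(((7/2)*22 - 48) + 679) = 1/((77 - 48) + 679) = 1/(29 + 679) = 1/708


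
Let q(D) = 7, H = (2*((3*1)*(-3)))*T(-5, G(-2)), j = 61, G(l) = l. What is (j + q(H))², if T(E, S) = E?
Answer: 4624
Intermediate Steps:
H = 90 (H = (2*((3*1)*(-3)))*(-5) = (2*(3*(-3)))*(-5) = (2*(-9))*(-5) = -18*(-5) = 90)
(j + q(H))² = (61 + 7)² = 68² = 4624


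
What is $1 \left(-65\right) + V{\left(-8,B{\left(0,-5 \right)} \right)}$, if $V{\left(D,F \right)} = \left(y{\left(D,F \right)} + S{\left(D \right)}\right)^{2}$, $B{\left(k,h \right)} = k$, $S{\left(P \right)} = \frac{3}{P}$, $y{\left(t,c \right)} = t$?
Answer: $\frac{329}{64} \approx 5.1406$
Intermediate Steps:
$V{\left(D,F \right)} = \left(D + \frac{3}{D}\right)^{2}$
$1 \left(-65\right) + V{\left(-8,B{\left(0,-5 \right)} \right)} = 1 \left(-65\right) + \frac{\left(3 + \left(-8\right)^{2}\right)^{2}}{64} = -65 + \frac{\left(3 + 64\right)^{2}}{64} = -65 + \frac{67^{2}}{64} = -65 + \frac{1}{64} \cdot 4489 = -65 + \frac{4489}{64} = \frac{329}{64}$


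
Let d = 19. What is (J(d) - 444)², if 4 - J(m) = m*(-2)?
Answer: 161604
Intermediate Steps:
J(m) = 4 + 2*m (J(m) = 4 - m*(-2) = 4 - (-2)*m = 4 + 2*m)
(J(d) - 444)² = ((4 + 2*19) - 444)² = ((4 + 38) - 444)² = (42 - 444)² = (-402)² = 161604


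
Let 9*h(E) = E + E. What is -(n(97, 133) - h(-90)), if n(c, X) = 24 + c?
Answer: -141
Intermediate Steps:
h(E) = 2*E/9 (h(E) = (E + E)/9 = (2*E)/9 = 2*E/9)
-(n(97, 133) - h(-90)) = -((24 + 97) - 2*(-90)/9) = -(121 - 1*(-20)) = -(121 + 20) = -1*141 = -141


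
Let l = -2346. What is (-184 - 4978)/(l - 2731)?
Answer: 5162/5077 ≈ 1.0167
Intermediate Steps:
(-184 - 4978)/(l - 2731) = (-184 - 4978)/(-2346 - 2731) = -5162/(-5077) = -5162*(-1/5077) = 5162/5077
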